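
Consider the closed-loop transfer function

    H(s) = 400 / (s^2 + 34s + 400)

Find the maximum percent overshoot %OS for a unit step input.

Comparing s^2 + 34s + 400 to s^2 + 2ζωₙs + ωₙ²: ωₙ = 20 rad/s and ζ = 34/(2·20) = 0.85.
%OS = 100·exp(−πζ/√(1−ζ²)) = 100·exp(−π·0.85/√(1−0.85²)) ≈ 0.629%.

%OS ≈ 0.629%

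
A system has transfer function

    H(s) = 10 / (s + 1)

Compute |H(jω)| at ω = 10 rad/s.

Substitute s = j10: numerator = 10, denominator = 1 + j10.
|H(j10)| = |10| / |1 + j10| = 10 / 10.050 ≈ 0.9950.

|H(j10)| ≈ 0.9950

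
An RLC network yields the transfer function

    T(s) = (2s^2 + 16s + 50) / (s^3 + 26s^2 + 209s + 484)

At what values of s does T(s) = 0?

Set the numerator to zero: 2s^2 + 16s + 50 = 0, i.e. 2·(s^2 + 8s + 25) = 0.
Factoring: (s^2 + 8s + 25) = 0.

s = -4 ± 3j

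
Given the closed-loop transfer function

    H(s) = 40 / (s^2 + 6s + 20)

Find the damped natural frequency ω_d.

Comparing s^2 + 6s + 20 to s^2 + 2ζωₙs + ωₙ²: ωₙ = √20 ≈ 4.472 rad/s and ζ = 6/(2·√20) ≈ 0.6708.
ζωₙ = 6/2 = 3, so ω_d = ωₙ√(1−ζ²) = √(ωₙ² − (ζωₙ)²) = √(20 − 3²) = √11 ≈ 3.317 rad/s.

ω_d ≈ 3.317 rad/s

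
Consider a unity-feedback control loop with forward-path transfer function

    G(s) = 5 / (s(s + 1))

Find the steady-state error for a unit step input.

e_ss = 0

G(s) has one pole at the origin.
This is a Type 1 system; for a step input the steady-state error is zero.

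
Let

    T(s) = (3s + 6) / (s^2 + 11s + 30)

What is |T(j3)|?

|T(j3)| ≈ 0.2765

Substitute s = j3: numerator = 6 + j9, denominator = 21 + j33.
|T(j3)| = |6 + j9| / |21 + j33| = 10.817 / 39.115 ≈ 0.2765.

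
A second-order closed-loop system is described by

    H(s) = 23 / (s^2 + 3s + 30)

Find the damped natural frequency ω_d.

Comparing s^2 + 3s + 30 to s^2 + 2ζωₙs + ωₙ²: ωₙ = √30 ≈ 5.477 rad/s and ζ = 3/(2·√30) ≈ 0.2739.
ζωₙ = 3/2 = 1.5, so ω_d = ωₙ√(1−ζ²) = √(ωₙ² − (ζωₙ)²) = √(30 − 1.5²) = √27.75 ≈ 5.268 rad/s.

ω_d ≈ 5.268 rad/s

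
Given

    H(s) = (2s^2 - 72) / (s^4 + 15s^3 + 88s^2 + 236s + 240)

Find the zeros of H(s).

s = -6, 6

Set the numerator to zero: 2s^2 - 72 = 0, i.e. 2·(s^2 - 36) = 0.
Factoring: (s + 6)(s - 6) = 0.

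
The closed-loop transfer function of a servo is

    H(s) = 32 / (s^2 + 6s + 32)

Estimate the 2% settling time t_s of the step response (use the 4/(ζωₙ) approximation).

Comparing s^2 + 6s + 32 to s^2 + 2ζωₙs + ωₙ²: ωₙ = √32 ≈ 5.657 rad/s and ζ = 6/(2·√32) ≈ 0.5303.
ζωₙ = 6/2 = 3, so t_s ≈ 4/(ζωₙ) = 4/3 ≈ 1.333 s.

t_s ≈ 1.333 s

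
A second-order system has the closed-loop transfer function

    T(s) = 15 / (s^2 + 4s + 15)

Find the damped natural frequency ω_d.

ω_d ≈ 3.317 rad/s

Comparing s^2 + 4s + 15 to s^2 + 2ζωₙs + ωₙ²: ωₙ = √15 ≈ 3.873 rad/s and ζ = 4/(2·√15) ≈ 0.5164.
ζωₙ = 4/2 = 2, so ω_d = ωₙ√(1−ζ²) = √(ωₙ² − (ζωₙ)²) = √(15 − 2²) = √11 ≈ 3.317 rad/s.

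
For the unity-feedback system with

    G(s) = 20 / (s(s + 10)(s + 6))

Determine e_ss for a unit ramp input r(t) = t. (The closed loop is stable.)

e_ss = 3

G(s) has one pole at the origin.
This is a Type 1 system. Kv = lim_{s→0} s·G(s) = 20/60 = 1/3.
e_ss = 1/Kv = 1/(1/3) = 3.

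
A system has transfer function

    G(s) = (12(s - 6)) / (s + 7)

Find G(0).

G(0) = -72/7 ≈ -10.29

At s = 0 each factor (s + a) contributes a and each (s^2 + bs + c) contributes c.
G(0) = 12·(-6) / ((7)) = -72/7 = -72/7.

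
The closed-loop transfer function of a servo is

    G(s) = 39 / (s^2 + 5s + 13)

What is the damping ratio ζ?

Compare the denominator to the standard form s^2 + 2ζωₙs + ωₙ².
ωₙ² = 13, so ωₙ = √13 ≈ 3.606 rad/s.
2ζωₙ = 5, so ζ = 5/(2·√13) ≈ 0.6934.
With ζ = 0.6934 the response is underdamped.

ζ ≈ 0.6934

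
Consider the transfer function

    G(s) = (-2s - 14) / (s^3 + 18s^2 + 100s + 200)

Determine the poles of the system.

s = -4 + 2j, -4 - 2j, -10

The poles are the roots of the denominator s^3 + 18s^2 + 100s + 200 = 0.
Trying s = -10: the polynomial evaluates to 0, so (s + 10) is a factor.
Dividing out leaves s^2 + 8s + 20 = 0.
The quadratic formula then gives s = -4 ± 2j.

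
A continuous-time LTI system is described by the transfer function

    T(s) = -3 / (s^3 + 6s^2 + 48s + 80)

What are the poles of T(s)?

The poles are the roots of the denominator s^3 + 6s^2 + 48s + 80 = 0.
Trying s = -2: the polynomial evaluates to 0, so (s + 2) is a factor.
Dividing out leaves s^2 + 4s + 40 = 0.
The quadratic formula then gives s = -2 ± 6j.

s = -2, -2 ± 6j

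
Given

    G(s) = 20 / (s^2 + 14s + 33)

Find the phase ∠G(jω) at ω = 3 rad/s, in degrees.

∠G(j3) ≈ -60.26°

At s = j3: numerator = 20, denominator = 24 + j42.
∠G = ∠num − ∠den = 0° − (60.255°) = -60.26°.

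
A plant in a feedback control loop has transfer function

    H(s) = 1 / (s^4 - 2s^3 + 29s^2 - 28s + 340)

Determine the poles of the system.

The poles are the roots of the denominator s^4 - 2s^3 + 29s^2 - 28s + 340 = 0.
No real roots exist; factor into two real quadratics: (s^2 - 4s + 20)(s^2 + 2s + 17) = 0.
Each quadratic gives a conjugate pair via the quadratic formula.

s = 2 ± 4j, -1 ± 4j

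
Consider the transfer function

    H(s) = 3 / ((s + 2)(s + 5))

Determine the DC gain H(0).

H(0) = 3/10 ≈ 0.3000

At s = 0 each factor (s + a) contributes a and each (s^2 + bs + c) contributes c.
H(0) = 3·1 / ((2) · (5)) = 3/10 = 3/10.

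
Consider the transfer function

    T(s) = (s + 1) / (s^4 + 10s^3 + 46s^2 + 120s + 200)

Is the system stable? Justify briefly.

The denominator s^4 + 10s^3 + 46s^2 + 120s + 200 factors as (s^2 + 8s + 20)(s^2 + 2s + 10), giving poles at s = -4 ± 2j, -1 ± 3j.
Since all poles lie strictly in the left half-plane, the system is stable.

stable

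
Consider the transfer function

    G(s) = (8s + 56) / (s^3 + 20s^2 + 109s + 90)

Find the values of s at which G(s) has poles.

The poles are the roots of the denominator s^3 + 20s^2 + 109s + 90 = 0.
Trying s = -10: the polynomial evaluates to 0, so (s + 10) is a factor.
Dividing out leaves s^2 + 10s + 9 = 0.
Factoring the quadratic: (s + 1)(s + 9) = 0.

s = -10, -1, -9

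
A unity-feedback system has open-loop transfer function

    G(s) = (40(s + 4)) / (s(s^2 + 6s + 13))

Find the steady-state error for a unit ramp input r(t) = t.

e_ss = 0.08125

G(s) has one pole at the origin.
This is a Type 1 system. Kv = lim_{s→0} s·G(s) = 160/13.
e_ss = 1/Kv = 1/(160/13) = 13/160 ≈ 0.08125.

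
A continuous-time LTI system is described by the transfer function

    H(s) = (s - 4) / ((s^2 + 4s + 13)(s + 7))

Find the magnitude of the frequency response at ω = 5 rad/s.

Substitute s = j5: numerator = -4 + j5, denominator = -184 + j80.
|H(j5)| = |-4 + j5| / |-184 + j80| = 6.4031 / 200.64 ≈ 0.03191.

|H(j5)| ≈ 0.03191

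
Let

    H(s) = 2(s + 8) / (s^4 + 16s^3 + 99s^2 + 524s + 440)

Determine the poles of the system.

s = -2 ± 6j, -1, -11

The poles are the roots of the denominator s^4 + 16s^3 + 99s^2 + 524s + 440 = 0.
Trying s = -1: the polynomial evaluates to 0, so (s + 1) is a factor.
Dividing out leaves s^3 + 15s^2 + 84s + 440 = 0.
This factors further as (s^2 + 4s + 40)(s + 11) = 0.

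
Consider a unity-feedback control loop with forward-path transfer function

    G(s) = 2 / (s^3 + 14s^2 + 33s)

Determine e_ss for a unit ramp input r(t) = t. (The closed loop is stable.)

G(s) has one pole at the origin.
This is a Type 1 system. Kv = lim_{s→0} s·G(s) = 2/33.
e_ss = 1/Kv = 1/(2/33) = 33/2 ≈ 16.50.

e_ss = 16.50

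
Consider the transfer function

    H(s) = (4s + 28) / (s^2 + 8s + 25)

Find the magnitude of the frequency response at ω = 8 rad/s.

Substitute s = j8: numerator = 28 + j32, denominator = -39 + j64.
|H(j8)| = |28 + j32| / |-39 + j64| = 42.521 / 74.947 ≈ 0.5673.

|H(j8)| ≈ 0.5673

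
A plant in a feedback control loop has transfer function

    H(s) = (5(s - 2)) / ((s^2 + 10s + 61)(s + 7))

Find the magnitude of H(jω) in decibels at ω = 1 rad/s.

|H(j1)|_dB ≈ -31.7 dB

Substitute s = j1: numerator = -10 + j5, denominator = 410 + j130.
|H(j1)| = |-10 + j5| / |410 + j130| = 11.180 / 430.12 ≈ 0.02599.
In decibels: 20·log₁₀(0.02599) ≈ -31.7 dB.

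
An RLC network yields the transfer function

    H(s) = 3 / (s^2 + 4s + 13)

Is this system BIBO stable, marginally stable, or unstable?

stable

The denominator s^2 + 4s + 13 factors as (s^2 + 4s + 13), giving poles at s = -2 + 3j, -2 - 3j.
Since all poles lie strictly in the left half-plane, the system is stable.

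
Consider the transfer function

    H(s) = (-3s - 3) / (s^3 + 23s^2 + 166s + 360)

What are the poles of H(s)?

The poles are the roots of the denominator s^3 + 23s^2 + 166s + 360 = 0.
Trying s = -10: the polynomial evaluates to 0, so (s + 10) is a factor.
Dividing out leaves s^2 + 13s + 36 = 0.
Factoring the quadratic: (s + 9)(s + 4) = 0.

s = -10, -9, -4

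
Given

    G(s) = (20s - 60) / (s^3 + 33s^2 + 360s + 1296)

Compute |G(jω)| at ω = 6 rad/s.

Substitute s = j6: numerator = -60 + j120, denominator = 108 + j1944.
|G(j6)| = |-60 + j120| / |108 + j1944| = 134.16 / 1947.0 ≈ 0.06891.

|G(j6)| ≈ 0.06891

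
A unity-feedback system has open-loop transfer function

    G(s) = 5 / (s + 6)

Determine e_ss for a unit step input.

G(s) has no poles at the origin.
This is a Type 0 system. Kp = lim_{s→0} G(s) = 5/6.
e_ss = 1/(1 + Kp) = 1/(1 + 5/6) = 6/11 ≈ 0.5455.

e_ss = 0.5455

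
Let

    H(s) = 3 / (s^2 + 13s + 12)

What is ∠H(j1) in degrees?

At s = j1: numerator = 3, denominator = 11 + j13.
∠H = ∠num − ∠den = 0° − (49.764°) = -49.76°.

∠H(j1) ≈ -49.76°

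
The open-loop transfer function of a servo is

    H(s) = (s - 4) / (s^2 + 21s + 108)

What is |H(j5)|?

Substitute s = j5: numerator = -4 + j5, denominator = 83 + j105.
|H(j5)| = |-4 + j5| / |83 + j105| = 6.4031 / 133.84 ≈ 0.04784.

|H(j5)| ≈ 0.04784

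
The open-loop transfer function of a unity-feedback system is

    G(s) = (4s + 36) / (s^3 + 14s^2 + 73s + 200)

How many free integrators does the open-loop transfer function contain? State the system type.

Type 0

The denominator has no factor of s at the origin — no free integrator — so this is a Type 0 system.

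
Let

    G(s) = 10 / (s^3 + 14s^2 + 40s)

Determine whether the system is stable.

The denominator s^3 + 14s^2 + 40s factors as s(s + 10)(s + 4), giving poles at s = 0, -10, -4.
Since the simple pole(s) at s = 0 lie on the jω-axis with none in the right half-plane, the system is marginally stable.

marginally stable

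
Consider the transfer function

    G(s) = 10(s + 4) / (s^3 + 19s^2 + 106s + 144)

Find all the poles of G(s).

s = -8, -9, -2

The poles are the roots of the denominator s^3 + 19s^2 + 106s + 144 = 0.
Trying s = -8: the polynomial evaluates to 0, so (s + 8) is a factor.
Dividing out leaves s^2 + 11s + 18 = 0.
Factoring the quadratic: (s + 9)(s + 2) = 0.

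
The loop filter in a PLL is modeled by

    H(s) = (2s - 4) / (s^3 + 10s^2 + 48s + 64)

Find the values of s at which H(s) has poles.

s = -4 ± 4j, -2

The poles are the roots of the denominator s^3 + 10s^2 + 48s + 64 = 0.
Trying s = -2: the polynomial evaluates to 0, so (s + 2) is a factor.
Dividing out leaves s^2 + 8s + 32 = 0.
The quadratic formula then gives s = -4 ± 4j.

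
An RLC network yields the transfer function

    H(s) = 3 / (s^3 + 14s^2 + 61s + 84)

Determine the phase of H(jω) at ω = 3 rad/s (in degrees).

At s = j3: numerator = 3, denominator = -42 + j156.
∠H = ∠num − ∠den = 0° − (105.07°) = -105.1°.

∠H(j3) ≈ -105.1°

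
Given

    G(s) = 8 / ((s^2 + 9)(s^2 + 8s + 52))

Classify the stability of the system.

marginally stable

The poles can be read from the denominator factors: s = ±3j, -4 ± 6j.
Since the simple pole(s) at s = 3j, -3j lie on the jω-axis with none in the right half-plane, the system is marginally stable.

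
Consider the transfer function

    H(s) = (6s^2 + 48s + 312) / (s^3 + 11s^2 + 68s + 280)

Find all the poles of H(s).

s = -2 + 6j, -2 - 6j, -7

The poles are the roots of the denominator s^3 + 11s^2 + 68s + 280 = 0.
Trying s = -7: the polynomial evaluates to 0, so (s + 7) is a factor.
Dividing out leaves s^2 + 4s + 40 = 0.
The quadratic formula then gives s = -2 ± 6j.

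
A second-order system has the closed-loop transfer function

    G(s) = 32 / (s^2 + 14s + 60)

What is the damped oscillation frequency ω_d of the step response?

Comparing s^2 + 14s + 60 to s^2 + 2ζωₙs + ωₙ²: ωₙ = √60 ≈ 7.746 rad/s and ζ = 14/(2·√60) ≈ 0.9037.
ζωₙ = 14/2 = 7, so ω_d = ωₙ√(1−ζ²) = √(ωₙ² − (ζωₙ)²) = √(60 − 7²) = √11 ≈ 3.317 rad/s.

ω_d ≈ 3.317 rad/s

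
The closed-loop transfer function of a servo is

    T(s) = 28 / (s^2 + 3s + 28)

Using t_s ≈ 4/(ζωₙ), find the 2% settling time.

t_s ≈ 2.667 s

Comparing s^2 + 3s + 28 to s^2 + 2ζωₙs + ωₙ²: ωₙ = √28 ≈ 5.292 rad/s and ζ = 3/(2·√28) ≈ 0.2835.
ζωₙ = 3/2 = 1.5, so t_s ≈ 4/(ζωₙ) = 4/1.5 ≈ 2.667 s.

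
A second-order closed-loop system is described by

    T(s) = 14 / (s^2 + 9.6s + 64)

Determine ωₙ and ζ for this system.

Compare the denominator to the standard form s^2 + 2ζωₙs + ωₙ².
ωₙ² = 64, so ωₙ = 8 rad/s.
2ζωₙ = 9.6, so ζ = 9.6/(2·8) = 0.6.

ωₙ = 8 rad/s, ζ = 0.6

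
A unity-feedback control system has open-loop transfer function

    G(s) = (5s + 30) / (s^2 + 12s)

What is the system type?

Factor s from the denominator: s^2 + 12s = s·(s + 12).
There is 1 pole at the origin, so the system is Type 1.

Type 1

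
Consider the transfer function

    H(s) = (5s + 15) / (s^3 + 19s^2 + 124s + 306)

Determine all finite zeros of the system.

Set the numerator to zero: 5s + 15 = 0, i.e. 5·(s + 3) = 0.
So s = -3.

s = -3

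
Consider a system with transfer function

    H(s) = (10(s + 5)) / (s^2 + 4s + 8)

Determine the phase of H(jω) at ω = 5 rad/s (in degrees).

∠H(j5) ≈ -85.36°

At s = j5: numerator = 50 + j50, denominator = -17 + j20.
∠H = ∠num − ∠den = 45° − (130.36°) = -85.36°.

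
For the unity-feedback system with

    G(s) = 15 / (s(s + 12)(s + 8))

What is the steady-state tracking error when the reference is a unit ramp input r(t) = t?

e_ss = 6.400

G(s) has one pole at the origin.
This is a Type 1 system. Kv = lim_{s→0} s·G(s) = 15/96 = 5/32.
e_ss = 1/Kv = 1/(5/32) = 32/5 ≈ 6.400.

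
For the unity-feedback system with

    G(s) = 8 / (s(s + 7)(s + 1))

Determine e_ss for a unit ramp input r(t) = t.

G(s) has one pole at the origin.
This is a Type 1 system. Kv = lim_{s→0} s·G(s) = 8/7.
e_ss = 1/Kv = 1/(8/7) = 7/8 ≈ 0.8750.

e_ss = 0.8750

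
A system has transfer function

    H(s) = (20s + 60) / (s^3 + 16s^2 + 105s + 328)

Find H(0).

H(0) = 15/82 ≈ 0.1829

Set s = 0: H(0) = (60) / (328) = 15/82.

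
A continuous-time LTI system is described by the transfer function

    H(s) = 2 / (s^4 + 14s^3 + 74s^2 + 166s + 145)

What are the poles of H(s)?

s = -2 + j, -2 - j, -5 + 2j, -5 - 2j

The poles are the roots of the denominator s^4 + 14s^3 + 74s^2 + 166s + 145 = 0.
No real roots exist; factor into two real quadratics: (s^2 + 4s + 5)(s^2 + 10s + 29) = 0.
Each quadratic gives a conjugate pair via the quadratic formula.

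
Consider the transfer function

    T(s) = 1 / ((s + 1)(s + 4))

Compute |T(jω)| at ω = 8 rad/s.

Substitute s = j8: numerator = 1, denominator = -60 + j40.
|T(j8)| = |1| / |-60 + j40| = 1 / 72.111 ≈ 0.01387.

|T(j8)| ≈ 0.01387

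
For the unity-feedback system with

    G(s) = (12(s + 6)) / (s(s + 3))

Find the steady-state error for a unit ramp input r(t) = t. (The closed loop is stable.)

G(s) has one pole at the origin.
This is a Type 1 system. Kv = lim_{s→0} s·G(s) = 72/3 = 24.
e_ss = 1/Kv = 1/(24) = 1/24 ≈ 0.04167.

e_ss = 0.04167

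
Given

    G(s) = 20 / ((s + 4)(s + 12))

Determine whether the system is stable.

stable

The poles can be read from the denominator factors: s = -4, -12.
Since all poles lie strictly in the left half-plane, the system is stable.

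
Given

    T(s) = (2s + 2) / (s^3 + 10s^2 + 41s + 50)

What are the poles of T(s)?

s = -4 + 3j, -4 - 3j, -2

The poles are the roots of the denominator s^3 + 10s^2 + 41s + 50 = 0.
Trying s = -2: the polynomial evaluates to 0, so (s + 2) is a factor.
Dividing out leaves s^2 + 8s + 25 = 0.
The quadratic formula then gives s = -4 ± 3j.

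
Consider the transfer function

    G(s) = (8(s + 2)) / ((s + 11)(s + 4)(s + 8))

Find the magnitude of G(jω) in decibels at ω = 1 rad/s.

Substitute s = j1: numerator = 16 + j8, denominator = 329 + j163.
|G(j1)| = |16 + j8| / |329 + j163| = 17.889 / 367.16 ≈ 0.04872.
In decibels: 20·log₁₀(0.04872) ≈ -26.2 dB.

|G(j1)|_dB ≈ -26.2 dB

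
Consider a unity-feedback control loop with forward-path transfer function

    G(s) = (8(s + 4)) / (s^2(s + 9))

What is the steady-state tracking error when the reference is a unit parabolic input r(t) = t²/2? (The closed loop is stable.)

G(s) has 2 poles at the origin.
This is a Type 2 system. Ka = lim_{s→0} s^2·G(s) = 32/9.
e_ss = 1/Ka = 1/(32/9) = 9/32 ≈ 0.2812.

e_ss = 0.2812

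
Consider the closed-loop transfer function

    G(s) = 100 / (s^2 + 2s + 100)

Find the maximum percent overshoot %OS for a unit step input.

Comparing s^2 + 2s + 100 to s^2 + 2ζωₙs + ωₙ²: ωₙ = 10 rad/s and ζ = 2/(2·10) = 0.1.
%OS = 100·exp(−πζ/√(1−ζ²)) = 100·exp(−π·0.1/√(1−0.1²)) ≈ 72.9%.

%OS ≈ 72.9%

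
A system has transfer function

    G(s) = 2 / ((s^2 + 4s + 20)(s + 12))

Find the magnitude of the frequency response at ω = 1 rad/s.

|G(j1)| ≈ 0.008554

Substitute s = j1: numerator = 2, denominator = 224 + j67.
|G(j1)| = |2| / |224 + j67| = 2 / 233.81 ≈ 0.008554.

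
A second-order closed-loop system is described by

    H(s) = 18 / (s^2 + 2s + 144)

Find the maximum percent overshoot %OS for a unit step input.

Comparing s^2 + 2s + 144 to s^2 + 2ζωₙs + ωₙ²: ωₙ = 12 rad/s and ζ = 2/(2·12) ≈ 0.08333.
%OS = 100·exp(−πζ/√(1−ζ²)) = 100·exp(−π·0.08333/√(1−0.08333²)) ≈ 76.9%.

%OS ≈ 76.9%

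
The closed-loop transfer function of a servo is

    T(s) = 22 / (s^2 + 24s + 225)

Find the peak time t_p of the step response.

Comparing s^2 + 24s + 225 to s^2 + 2ζωₙs + ωₙ²: ωₙ = 15 rad/s and ζ = 24/(2·15) = 0.8.
ζωₙ = 24/2 = 12, so ω_d = ωₙ√(1−ζ²) = √(ωₙ² − (ζωₙ)²) = √(225 − 12²) = √81 = 9 rad/s.
t_p = π/ω_d = π/9 ≈ 0.3491 s.

t_p ≈ 0.3491 s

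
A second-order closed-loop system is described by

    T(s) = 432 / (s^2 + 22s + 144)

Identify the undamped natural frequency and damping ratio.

ωₙ = 12 rad/s, ζ ≈ 0.9167

Compare the denominator to the standard form s^2 + 2ζωₙs + ωₙ².
ωₙ² = 144, so ωₙ = 12 rad/s.
2ζωₙ = 22, so ζ = 22/(2·12) ≈ 0.9167.
With ζ = 0.9167 the response is underdamped.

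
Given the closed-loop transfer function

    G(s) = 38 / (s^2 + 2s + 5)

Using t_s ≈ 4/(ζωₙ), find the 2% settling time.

t_s ≈ 4 s

Comparing s^2 + 2s + 5 to s^2 + 2ζωₙs + ωₙ²: ωₙ = √5 ≈ 2.236 rad/s and ζ = 2/(2·√5) ≈ 0.4472.
ζωₙ = 2/2 = 1, so t_s ≈ 4/(ζωₙ) = 4/1 = 4 s.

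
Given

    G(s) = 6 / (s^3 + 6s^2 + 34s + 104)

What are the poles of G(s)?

The poles are the roots of the denominator s^3 + 6s^2 + 34s + 104 = 0.
Trying s = -4: the polynomial evaluates to 0, so (s + 4) is a factor.
Dividing out leaves s^2 + 2s + 26 = 0.
The quadratic formula then gives s = -1 ± 5j.

s = -4, -1 ± 5j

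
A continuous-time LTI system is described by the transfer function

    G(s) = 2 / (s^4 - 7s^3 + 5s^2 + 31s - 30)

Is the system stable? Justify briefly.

unstable

The denominator s^4 - 7s^3 + 5s^2 + 31s - 30 factors as (s - 3)(s - 1)(s + 2)(s - 5), giving poles at s = 3, 1, -2, 5.
Since the pole(s) at s = 3, 1, 5 lie in the right half-plane, the system is unstable.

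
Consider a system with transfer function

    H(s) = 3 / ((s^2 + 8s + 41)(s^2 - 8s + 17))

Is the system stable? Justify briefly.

The poles can be read from the denominator factors: s = -4 + 5j, -4 - 5j, 4 + j, 4 - j.
Since the pole(s) at s = 4 + j, 4 - j lie in the right half-plane, the system is unstable.

unstable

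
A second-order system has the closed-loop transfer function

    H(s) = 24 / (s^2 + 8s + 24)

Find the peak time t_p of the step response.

Comparing s^2 + 8s + 24 to s^2 + 2ζωₙs + ωₙ²: ωₙ = √24 ≈ 4.899 rad/s and ζ = 8/(2·√24) ≈ 0.8165.
ζωₙ = 8/2 = 4, so ω_d = ωₙ√(1−ζ²) = √(ωₙ² − (ζωₙ)²) = √(24 − 4²) = √8 ≈ 2.828 rad/s.
t_p = π/ω_d = π/2.828 ≈ 1.111 s.

t_p ≈ 1.111 s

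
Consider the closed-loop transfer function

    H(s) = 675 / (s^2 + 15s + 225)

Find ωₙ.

ωₙ = 15 rad/s

Compare the denominator to the standard form s^2 + 2ζωₙs + ωₙ².
ωₙ² = 225, so ωₙ = 15 rad/s.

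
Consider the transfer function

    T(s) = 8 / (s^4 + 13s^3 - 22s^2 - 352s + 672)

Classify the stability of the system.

The denominator s^4 + 13s^3 - 22s^2 - 352s + 672 factors as (s - 2)(s - 4)(s + 7)(s + 12), giving poles at s = 2, 4, -7, -12.
Since the pole(s) at s = 2, 4 lie in the right half-plane, the system is unstable.

unstable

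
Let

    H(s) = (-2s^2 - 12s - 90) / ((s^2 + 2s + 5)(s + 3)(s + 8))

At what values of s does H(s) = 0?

Set the numerator to zero: -2s^2 - 12s - 90 = 0, i.e. -2·(s^2 + 6s + 45) = 0.
Factoring: (s^2 + 6s + 45) = 0.

s = -3 + 6j, -3 - 6j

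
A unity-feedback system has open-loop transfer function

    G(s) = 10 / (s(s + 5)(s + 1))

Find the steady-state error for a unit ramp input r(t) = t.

G(s) has one pole at the origin.
This is a Type 1 system. Kv = lim_{s→0} s·G(s) = 10/5 = 2.
e_ss = 1/Kv = 1/(2) = 1/2 ≈ 0.5000.

e_ss = 0.5000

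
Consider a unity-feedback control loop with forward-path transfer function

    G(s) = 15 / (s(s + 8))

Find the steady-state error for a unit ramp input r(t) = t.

e_ss = 0.5333

G(s) has one pole at the origin.
This is a Type 1 system. Kv = lim_{s→0} s·G(s) = 15/8.
e_ss = 1/Kv = 1/(15/8) = 8/15 ≈ 0.5333.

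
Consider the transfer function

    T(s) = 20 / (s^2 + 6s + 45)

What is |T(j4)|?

|T(j4)| ≈ 0.5313

Substitute s = j4: numerator = 20, denominator = 29 + j24.
|T(j4)| = |20| / |29 + j24| = 20 / 37.643 ≈ 0.5313.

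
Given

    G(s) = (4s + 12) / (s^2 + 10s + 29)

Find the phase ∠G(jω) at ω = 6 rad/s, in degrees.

∠G(j6) ≈ -33.22°

At s = j6: numerator = 12 + j24, denominator = -7 + j60.
∠G = ∠num − ∠den = 63.435° − (96.654°) = -33.22°.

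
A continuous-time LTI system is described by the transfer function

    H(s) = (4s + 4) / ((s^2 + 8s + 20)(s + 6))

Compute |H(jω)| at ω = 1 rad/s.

Substitute s = j1: numerator = 4 + j4, denominator = 106 + j67.
|H(j1)| = |4 + j4| / |106 + j67| = 5.6569 / 125.40 ≈ 0.04511.

|H(j1)| ≈ 0.04511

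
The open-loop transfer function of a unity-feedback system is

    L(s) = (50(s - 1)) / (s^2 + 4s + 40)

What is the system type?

Type 0

The denominator has no factor of s at the origin — no free integrator — so this is a Type 0 system.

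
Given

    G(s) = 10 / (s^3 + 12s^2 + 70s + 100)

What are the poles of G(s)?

The poles are the roots of the denominator s^3 + 12s^2 + 70s + 100 = 0.
Trying s = -2: the polynomial evaluates to 0, so (s + 2) is a factor.
Dividing out leaves s^2 + 10s + 50 = 0.
The quadratic formula then gives s = -5 ± 5j.

s = -2, -5 ± 5j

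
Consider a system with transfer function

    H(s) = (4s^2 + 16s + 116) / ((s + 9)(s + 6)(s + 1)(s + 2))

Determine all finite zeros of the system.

s = -2 ± 5j

Set the numerator to zero: 4s^2 + 16s + 116 = 0, i.e. 4·(s^2 + 4s + 29) = 0.
Factoring: (s^2 + 4s + 29) = 0.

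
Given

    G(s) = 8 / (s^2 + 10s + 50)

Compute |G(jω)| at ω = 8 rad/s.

|G(j8)| ≈ 0.09850

Substitute s = j8: numerator = 8, denominator = -14 + j80.
|G(j8)| = |8| / |-14 + j80| = 8 / 81.216 ≈ 0.09850.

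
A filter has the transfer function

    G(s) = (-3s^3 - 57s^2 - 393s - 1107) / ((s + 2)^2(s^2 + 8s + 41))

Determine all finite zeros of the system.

Set the numerator to zero: -3s^3 - 57s^2 - 393s - 1107 = 0, i.e. -3·(s^3 + 19s^2 + 131s + 369) = 0.
Factoring: (s^2 + 10s + 41)(s + 9) = 0.

s = -5 + 4j, -5 - 4j, -9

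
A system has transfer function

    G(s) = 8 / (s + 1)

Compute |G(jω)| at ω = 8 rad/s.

|G(j8)| ≈ 0.9923

Substitute s = j8: numerator = 8, denominator = 1 + j8.
|G(j8)| = |8| / |1 + j8| = 8 / 8.0623 ≈ 0.9923.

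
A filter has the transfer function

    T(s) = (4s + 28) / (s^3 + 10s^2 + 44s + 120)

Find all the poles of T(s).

s = -2 ± 4j, -6

The poles are the roots of the denominator s^3 + 10s^2 + 44s + 120 = 0.
Trying s = -6: the polynomial evaluates to 0, so (s + 6) is a factor.
Dividing out leaves s^2 + 4s + 20 = 0.
The quadratic formula then gives s = -2 ± 4j.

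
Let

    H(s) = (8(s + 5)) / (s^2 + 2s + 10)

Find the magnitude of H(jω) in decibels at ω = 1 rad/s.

|H(j1)|_dB ≈ 12.9 dB

Substitute s = j1: numerator = 40 + j8, denominator = 9 + j2.
|H(j1)| = |40 + j8| / |9 + j2| = 40.792 / 9.2195 ≈ 4.425.
In decibels: 20·log₁₀(4.425) ≈ 12.9 dB.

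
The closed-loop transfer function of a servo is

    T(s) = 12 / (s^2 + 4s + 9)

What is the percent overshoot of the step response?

%OS ≈ 6.02%

Comparing s^2 + 4s + 9 to s^2 + 2ζωₙs + ωₙ²: ωₙ = 3 rad/s and ζ = 4/(2·3) ≈ 0.6667.
%OS = 100·exp(−πζ/√(1−ζ²)) = 100·exp(−π·0.6667/√(1−0.6667²)) ≈ 6.02%.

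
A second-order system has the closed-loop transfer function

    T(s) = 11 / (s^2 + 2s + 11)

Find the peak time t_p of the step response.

t_p ≈ 0.9935 s

Comparing s^2 + 2s + 11 to s^2 + 2ζωₙs + ωₙ²: ωₙ = √11 ≈ 3.317 rad/s and ζ = 2/(2·√11) ≈ 0.3015.
ζωₙ = 2/2 = 1, so ω_d = ωₙ√(1−ζ²) = √(ωₙ² − (ζωₙ)²) = √(11 − 1²) = √10 ≈ 3.162 rad/s.
t_p = π/ω_d = π/3.162 ≈ 0.9935 s.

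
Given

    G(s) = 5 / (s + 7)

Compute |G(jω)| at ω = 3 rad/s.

Substitute s = j3: numerator = 5, denominator = 7 + j3.
|G(j3)| = |5| / |7 + j3| = 5 / 7.6158 ≈ 0.6565.

|G(j3)| ≈ 0.6565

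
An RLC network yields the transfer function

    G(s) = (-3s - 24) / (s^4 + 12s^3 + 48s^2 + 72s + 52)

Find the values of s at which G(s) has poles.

s = -5 + j, -5 - j, -1 + j, -1 - j

The poles are the roots of the denominator s^4 + 12s^3 + 48s^2 + 72s + 52 = 0.
No real roots exist; factor into two real quadratics: (s^2 + 10s + 26)(s^2 + 2s + 2) = 0.
Each quadratic gives a conjugate pair via the quadratic formula.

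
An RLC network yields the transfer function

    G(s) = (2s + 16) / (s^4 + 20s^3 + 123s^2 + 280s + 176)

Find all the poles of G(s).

The poles are the roots of the denominator s^4 + 20s^3 + 123s^2 + 280s + 176 = 0.
Trying s = -4: the polynomial evaluates to 0, so (s + 4) is a factor.
Dividing out leaves s^3 + 16s^2 + 59s + 44 = 0.
This factors further as (s + 4)(s + 1)(s + 11) = 0.

s = -4, -4, -1, -11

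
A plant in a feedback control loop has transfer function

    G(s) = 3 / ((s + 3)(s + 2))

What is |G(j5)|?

|G(j5)| ≈ 0.09554

Substitute s = j5: numerator = 3, denominator = -19 + j25.
|G(j5)| = |3| / |-19 + j25| = 3 / 31.401 ≈ 0.09554.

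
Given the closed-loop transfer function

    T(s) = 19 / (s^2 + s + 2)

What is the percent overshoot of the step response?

Comparing s^2 + s + 2 to s^2 + 2ζωₙs + ωₙ²: ωₙ = √2 ≈ 1.414 rad/s and ζ = 1/(2·√2) ≈ 0.3536.
%OS = 100·exp(−πζ/√(1−ζ²)) = 100·exp(−π·0.3536/√(1−0.3536²)) ≈ 30.5%.

%OS ≈ 30.5%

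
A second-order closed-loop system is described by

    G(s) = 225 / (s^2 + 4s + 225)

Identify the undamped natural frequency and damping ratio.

Compare the denominator to the standard form s^2 + 2ζωₙs + ωₙ².
ωₙ² = 225, so ωₙ = 15 rad/s.
2ζωₙ = 4, so ζ = 4/(2·15) ≈ 0.1333.

ωₙ = 15 rad/s, ζ ≈ 0.1333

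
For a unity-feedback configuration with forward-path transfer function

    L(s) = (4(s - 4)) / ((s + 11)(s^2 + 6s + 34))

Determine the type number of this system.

The denominator has no factor of s at the origin — no free integrator — so this is a Type 0 system.

Type 0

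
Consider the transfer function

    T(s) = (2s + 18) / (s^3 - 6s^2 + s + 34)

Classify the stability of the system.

The denominator s^3 - 6s^2 + s + 34 factors as (s^2 - 8s + 17)(s + 2), giving poles at s = 4 + j, 4 - j, -2.
Since the pole(s) at s = 4 ± j lie in the right half-plane, the system is unstable.

unstable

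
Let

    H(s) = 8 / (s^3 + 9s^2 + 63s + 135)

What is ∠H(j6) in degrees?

∠H(j6) ≈ -139.4°

At s = j6: numerator = 8, denominator = -189 + j162.
∠H = ∠num − ∠den = 0° − (139.40°) = -139.4°.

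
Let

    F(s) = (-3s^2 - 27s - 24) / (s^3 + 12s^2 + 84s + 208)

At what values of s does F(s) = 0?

s = -8, -1

Set the numerator to zero: -3s^2 - 27s - 24 = 0, i.e. -3·(s^2 + 9s + 8) = 0.
Factoring: (s + 8)(s + 1) = 0.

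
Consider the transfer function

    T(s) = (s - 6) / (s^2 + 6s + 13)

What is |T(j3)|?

Substitute s = j3: numerator = -6 + j3, denominator = 4 + j18.
|T(j3)| = |-6 + j3| / |4 + j18| = 6.7082 / 18.439 ≈ 0.3638.

|T(j3)| ≈ 0.3638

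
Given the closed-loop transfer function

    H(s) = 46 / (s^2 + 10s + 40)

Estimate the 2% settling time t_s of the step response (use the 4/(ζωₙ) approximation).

t_s ≈ 0.8000 s

Comparing s^2 + 10s + 40 to s^2 + 2ζωₙs + ωₙ²: ωₙ = √40 ≈ 6.325 rad/s and ζ = 10/(2·√40) ≈ 0.7906.
ζωₙ = 10/2 = 5, so t_s ≈ 4/(ζωₙ) = 4/5 = 0.8000 s.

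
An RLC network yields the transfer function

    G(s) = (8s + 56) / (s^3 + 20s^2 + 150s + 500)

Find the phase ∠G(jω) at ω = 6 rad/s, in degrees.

∠G(j6) ≈ -67.23°

At s = j6: numerator = 56 + j48, denominator = -220 + j684.
∠G = ∠num − ∠den = 40.601° − (107.83°) = -67.23°.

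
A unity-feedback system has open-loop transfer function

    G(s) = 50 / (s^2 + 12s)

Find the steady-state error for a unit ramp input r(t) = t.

G(s) has one pole at the origin.
This is a Type 1 system. Kv = lim_{s→0} s·G(s) = 50/12 = 25/6.
e_ss = 1/Kv = 1/(25/6) = 6/25 ≈ 0.2400.

e_ss = 0.2400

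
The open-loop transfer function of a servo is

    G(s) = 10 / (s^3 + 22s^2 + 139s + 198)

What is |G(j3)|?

|G(j3)| ≈ 0.02564

Substitute s = j3: numerator = 10, denominator = j390.
|G(j3)| = |10| / |j390| = 10 / 390 ≈ 0.02564.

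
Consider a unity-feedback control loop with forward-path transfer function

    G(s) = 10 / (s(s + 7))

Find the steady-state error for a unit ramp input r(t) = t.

G(s) has one pole at the origin.
This is a Type 1 system. Kv = lim_{s→0} s·G(s) = 10/7.
e_ss = 1/Kv = 1/(10/7) = 7/10 ≈ 0.7000.

e_ss = 0.7000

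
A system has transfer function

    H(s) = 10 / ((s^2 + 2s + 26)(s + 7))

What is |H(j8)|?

|H(j8)| ≈ 0.02282

Substitute s = j8: numerator = 10, denominator = -394 - j192.
|H(j8)| = |10| / |-394 - j192| = 10 / 438.29 ≈ 0.02282.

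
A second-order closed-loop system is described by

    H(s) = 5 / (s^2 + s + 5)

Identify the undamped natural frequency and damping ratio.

ωₙ ≈ 2.236 rad/s, ζ ≈ 0.2236

Compare the denominator to the standard form s^2 + 2ζωₙs + ωₙ².
ωₙ² = 5, so ωₙ = √5 ≈ 2.236 rad/s.
2ζωₙ = 1, so ζ = 1/(2·√5) ≈ 0.2236.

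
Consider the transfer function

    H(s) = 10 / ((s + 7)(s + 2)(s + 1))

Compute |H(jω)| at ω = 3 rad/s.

Substitute s = j3: numerator = 10, denominator = -76 + j42.
|H(j3)| = |10| / |-76 + j42| = 10 / 86.833 ≈ 0.1152.

|H(j3)| ≈ 0.1152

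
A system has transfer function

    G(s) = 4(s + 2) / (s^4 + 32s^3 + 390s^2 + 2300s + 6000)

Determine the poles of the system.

s = -5 ± 5j, -10, -12

The poles are the roots of the denominator s^4 + 32s^3 + 390s^2 + 2300s + 6000 = 0.
Trying s = -10: the polynomial evaluates to 0, so (s + 10) is a factor.
Dividing out leaves s^3 + 22s^2 + 170s + 600 = 0.
This factors further as (s^2 + 10s + 50)(s + 12) = 0.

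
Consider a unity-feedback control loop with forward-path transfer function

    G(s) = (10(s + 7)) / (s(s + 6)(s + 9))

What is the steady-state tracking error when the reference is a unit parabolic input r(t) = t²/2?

e_ss = ∞

G(s) has one pole at the origin.
This is a Type 1 system; Ka = lim_{s→0} s^2·G(s) = 0, so the steady-state error for a parabola input is infinite.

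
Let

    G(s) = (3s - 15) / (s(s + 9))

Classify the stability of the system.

The poles can be read from the denominator factors: s = 0, -9.
Since the simple pole(s) at s = 0 lie on the jω-axis with none in the right half-plane, the system is marginally stable.

marginally stable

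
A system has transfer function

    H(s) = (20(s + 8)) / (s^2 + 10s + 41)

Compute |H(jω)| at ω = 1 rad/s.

|H(j1)| ≈ 3.911

Substitute s = j1: numerator = 160 + j20, denominator = 40 + j10.
|H(j1)| = |160 + j20| / |40 + j10| = 161.25 / 41.231 ≈ 3.911.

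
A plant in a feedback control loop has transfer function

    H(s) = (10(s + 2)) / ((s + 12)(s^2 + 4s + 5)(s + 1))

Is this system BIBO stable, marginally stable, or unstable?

stable

The poles can be read from the denominator factors: s = -12, -2 ± j, -1.
Since all poles lie strictly in the left half-plane, the system is stable.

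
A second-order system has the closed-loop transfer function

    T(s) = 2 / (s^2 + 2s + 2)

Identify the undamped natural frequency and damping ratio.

Compare the denominator to the standard form s^2 + 2ζωₙs + ωₙ².
ωₙ² = 2, so ωₙ = √2 ≈ 1.414 rad/s.
2ζωₙ = 2, so ζ = 2/(2·√2) ≈ 0.7071.

ωₙ ≈ 1.414 rad/s, ζ ≈ 0.7071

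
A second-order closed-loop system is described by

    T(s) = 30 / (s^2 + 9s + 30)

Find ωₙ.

Compare the denominator to the standard form s^2 + 2ζωₙs + ωₙ².
ωₙ² = 30, so ωₙ = √30 ≈ 5.477 rad/s.

ωₙ ≈ 5.477 rad/s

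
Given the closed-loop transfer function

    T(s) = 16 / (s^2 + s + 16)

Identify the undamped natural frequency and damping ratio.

ωₙ = 4 rad/s, ζ = 0.125

Compare the denominator to the standard form s^2 + 2ζωₙs + ωₙ².
ωₙ² = 16, so ωₙ = 4 rad/s.
2ζωₙ = 1, so ζ = 1/(2·4) = 0.125.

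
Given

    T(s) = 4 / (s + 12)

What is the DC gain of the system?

T(0) = 1/3 ≈ 0.3333

Set s = 0: T(0) = (4) / (12) = 1/3.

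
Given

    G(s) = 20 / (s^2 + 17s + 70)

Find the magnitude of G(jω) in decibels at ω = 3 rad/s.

|G(j3)|_dB ≈ -12.0 dB

Substitute s = j3: numerator = 20, denominator = 61 + j51.
|G(j3)| = |20| / |61 + j51| = 20 / 79.511 ≈ 0.2515.
In decibels: 20·log₁₀(0.2515) ≈ -12.0 dB.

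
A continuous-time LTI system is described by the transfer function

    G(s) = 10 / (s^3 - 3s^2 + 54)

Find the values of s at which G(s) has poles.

The poles are the roots of the denominator s^3 - 3s^2 + 54 = 0.
Trying s = -3: the polynomial evaluates to 0, so (s + 3) is a factor.
Dividing out leaves s^2 - 6s + 18 = 0.
The quadratic formula then gives s = 3 ± 3j.

s = 3 ± 3j, -3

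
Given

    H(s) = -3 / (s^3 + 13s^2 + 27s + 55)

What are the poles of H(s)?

s = -1 ± 2j, -11

The poles are the roots of the denominator s^3 + 13s^2 + 27s + 55 = 0.
Trying s = -11: the polynomial evaluates to 0, so (s + 11) is a factor.
Dividing out leaves s^2 + 2s + 5 = 0.
The quadratic formula then gives s = -1 ± 2j.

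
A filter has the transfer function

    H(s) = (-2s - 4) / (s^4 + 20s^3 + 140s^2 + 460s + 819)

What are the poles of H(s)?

s = -9, -2 + 3j, -2 - 3j, -7

The poles are the roots of the denominator s^4 + 20s^3 + 140s^2 + 460s + 819 = 0.
Trying s = -9: the polynomial evaluates to 0, so (s + 9) is a factor.
Dividing out leaves s^3 + 11s^2 + 41s + 91 = 0.
This factors further as (s^2 + 4s + 13)(s + 7) = 0.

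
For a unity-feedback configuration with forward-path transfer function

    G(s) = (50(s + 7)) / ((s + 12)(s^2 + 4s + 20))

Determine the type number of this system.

Type 0

The denominator has no factor of s at the origin — no free integrator — so this is a Type 0 system.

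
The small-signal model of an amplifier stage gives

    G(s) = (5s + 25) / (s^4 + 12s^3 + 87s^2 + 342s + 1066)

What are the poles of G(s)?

s = -5 + 4j, -5 - 4j, -1 + 5j, -1 - 5j

The poles are the roots of the denominator s^4 + 12s^3 + 87s^2 + 342s + 1066 = 0.
No real roots exist; factor into two real quadratics: (s^2 + 10s + 41)(s^2 + 2s + 26) = 0.
Each quadratic gives a conjugate pair via the quadratic formula.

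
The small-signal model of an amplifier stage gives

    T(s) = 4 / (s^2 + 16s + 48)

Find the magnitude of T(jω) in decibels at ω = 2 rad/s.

|T(j2)|_dB ≈ -22.7 dB

Substitute s = j2: numerator = 4, denominator = 44 + j32.
|T(j2)| = |4| / |44 + j32| = 4 / 54.406 ≈ 0.07352.
In decibels: 20·log₁₀(0.07352) ≈ -22.7 dB.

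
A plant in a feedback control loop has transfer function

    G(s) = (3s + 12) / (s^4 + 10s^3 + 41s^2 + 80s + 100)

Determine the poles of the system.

s = -1 + 2j, -1 - 2j, -4 + 2j, -4 - 2j

The poles are the roots of the denominator s^4 + 10s^3 + 41s^2 + 80s + 100 = 0.
No real roots exist; factor into two real quadratics: (s^2 + 2s + 5)(s^2 + 8s + 20) = 0.
Each quadratic gives a conjugate pair via the quadratic formula.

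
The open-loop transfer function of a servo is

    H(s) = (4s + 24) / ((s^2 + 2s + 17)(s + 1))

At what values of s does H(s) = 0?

Set the numerator to zero: 4s + 24 = 0, i.e. 4·(s + 6) = 0.
So s = -6.

s = -6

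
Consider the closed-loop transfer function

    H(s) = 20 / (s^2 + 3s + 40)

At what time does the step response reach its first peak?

t_p ≈ 0.5113 s

Comparing s^2 + 3s + 40 to s^2 + 2ζωₙs + ωₙ²: ωₙ = √40 ≈ 6.325 rad/s and ζ = 3/(2·√40) ≈ 0.2372.
ζωₙ = 3/2 = 1.5, so ω_d = ωₙ√(1−ζ²) = √(ωₙ² − (ζωₙ)²) = √(40 − 1.5²) = √37.75 ≈ 6.144 rad/s.
t_p = π/ω_d = π/6.144 ≈ 0.5113 s.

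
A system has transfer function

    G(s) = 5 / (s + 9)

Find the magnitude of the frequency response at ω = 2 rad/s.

|G(j2)| ≈ 0.5423

Substitute s = j2: numerator = 5, denominator = 9 + j2.
|G(j2)| = |5| / |9 + j2| = 5 / 9.2195 ≈ 0.5423.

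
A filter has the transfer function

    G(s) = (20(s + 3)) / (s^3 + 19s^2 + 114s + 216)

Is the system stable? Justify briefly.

The denominator s^3 + 19s^2 + 114s + 216 factors as (s + 9)(s + 6)(s + 4), giving poles at s = -9, -6, -4.
Since all poles lie strictly in the left half-plane, the system is stable.

stable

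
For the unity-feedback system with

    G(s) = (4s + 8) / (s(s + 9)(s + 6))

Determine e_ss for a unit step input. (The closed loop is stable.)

G(s) has one pole at the origin.
This is a Type 1 system; for a step input the steady-state error is zero.

e_ss = 0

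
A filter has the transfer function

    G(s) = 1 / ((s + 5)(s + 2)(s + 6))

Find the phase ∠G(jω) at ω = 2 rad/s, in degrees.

At s = j2: numerator = 1, denominator = 8 + j96.
∠G = ∠num − ∠den = 0° − (85.236°) = -85.24°.

∠G(j2) ≈ -85.24°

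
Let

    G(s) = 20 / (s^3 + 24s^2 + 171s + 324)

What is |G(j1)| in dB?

|G(j1)|_dB ≈ -24.7 dB

Substitute s = j1: numerator = 20, denominator = 300 + j170.
|G(j1)| = |20| / |300 + j170| = 20 / 344.82 ≈ 0.05800.
In decibels: 20·log₁₀(0.05800) ≈ -24.7 dB.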